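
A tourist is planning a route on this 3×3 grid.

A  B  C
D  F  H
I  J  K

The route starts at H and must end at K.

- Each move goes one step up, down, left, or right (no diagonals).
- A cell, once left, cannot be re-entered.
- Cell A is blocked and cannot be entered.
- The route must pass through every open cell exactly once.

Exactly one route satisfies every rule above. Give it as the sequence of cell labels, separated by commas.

H, C, B, F, D, I, J, K

Need to visit all 8 open cells exactly once, starting at H and ending at K.
Route from H: up 1 to C, left 1 to B, down 1 to F, left 1 to D, down 1 to I, right 2 to K — 7 moves in all.
Check: all 8 open cells covered.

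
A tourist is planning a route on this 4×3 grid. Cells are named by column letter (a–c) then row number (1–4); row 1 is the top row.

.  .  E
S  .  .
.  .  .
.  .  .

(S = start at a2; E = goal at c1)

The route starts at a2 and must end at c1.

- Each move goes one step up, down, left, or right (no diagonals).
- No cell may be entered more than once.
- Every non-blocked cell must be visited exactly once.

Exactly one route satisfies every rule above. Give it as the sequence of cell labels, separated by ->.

Need to visit all 12 open cells exactly once, starting at a2 and ending at c1.
Cell a4 has only two open neighbours (a3 and b4), so the path must pass straight through it: one of those is the cell it's entered from and the other is where it exits.
Route from a2: up 1 to a1, right 1 to b1, down 2 to b3, left 1 to a3, down 1 to a4, right 2 to c4, up 3 to c1 — 11 moves in all.
Check: all 12 open cells covered.

a2 -> a1 -> b1 -> b2 -> b3 -> a3 -> a4 -> b4 -> c4 -> c3 -> c2 -> c1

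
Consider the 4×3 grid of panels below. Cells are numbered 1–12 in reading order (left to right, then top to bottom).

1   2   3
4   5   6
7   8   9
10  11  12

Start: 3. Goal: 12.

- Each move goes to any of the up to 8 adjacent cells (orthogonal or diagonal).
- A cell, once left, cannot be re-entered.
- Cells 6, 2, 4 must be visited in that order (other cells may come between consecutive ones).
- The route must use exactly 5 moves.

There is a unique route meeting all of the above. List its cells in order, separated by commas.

The waypoints must appear in the order 6, 2, 4, with no cell reused.
Route from 3: down to 6, up-left to 2, down-left to 4, 2× down-right (reaching 12) — 5 moves in all.
Check: order respected (6 at step 1, 2 at step 2, 4 at step 3); 5 moves as required.

3, 6, 2, 4, 8, 12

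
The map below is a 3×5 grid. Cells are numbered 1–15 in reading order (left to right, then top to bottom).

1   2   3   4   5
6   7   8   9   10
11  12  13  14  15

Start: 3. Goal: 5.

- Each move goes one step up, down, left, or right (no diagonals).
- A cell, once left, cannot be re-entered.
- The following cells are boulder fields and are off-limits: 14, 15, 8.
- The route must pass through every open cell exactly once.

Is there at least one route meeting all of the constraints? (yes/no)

Cell 13 has only one open neighbour but is neither the start nor the goal, so a Hamiltonian route would have to both enter and leave it through the same neighbour — impossible without revisiting.

no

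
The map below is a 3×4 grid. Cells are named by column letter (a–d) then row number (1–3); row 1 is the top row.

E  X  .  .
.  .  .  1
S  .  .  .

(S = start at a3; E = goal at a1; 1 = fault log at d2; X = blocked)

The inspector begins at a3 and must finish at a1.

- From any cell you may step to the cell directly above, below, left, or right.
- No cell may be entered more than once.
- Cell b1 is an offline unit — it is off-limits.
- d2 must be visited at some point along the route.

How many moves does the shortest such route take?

Any route passes through d2 somewhere between a3 and a1. Summing Manhattan distances along the two legs (a3 → d2 → a1) gives a lower bound of 4 + 4 = 8 moves.
A route of 8 moves achieves this: a3 → b3 → c3 → d3 → d2 → c2 → b2 → a2 → a1.
Since 8 matches the lower bound, it is optimal.

8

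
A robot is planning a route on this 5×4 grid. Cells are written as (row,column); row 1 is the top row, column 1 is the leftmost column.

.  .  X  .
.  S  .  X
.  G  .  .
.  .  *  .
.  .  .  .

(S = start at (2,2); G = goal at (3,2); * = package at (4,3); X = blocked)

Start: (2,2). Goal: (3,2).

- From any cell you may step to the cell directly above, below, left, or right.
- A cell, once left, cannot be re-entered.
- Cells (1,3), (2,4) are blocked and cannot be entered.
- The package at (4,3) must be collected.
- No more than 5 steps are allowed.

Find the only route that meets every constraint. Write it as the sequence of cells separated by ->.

The 5-move cap with required stops at (4,3) leaves no slack for detours.
Route from (2,2): right 1 to (2,3), down 2 to (4,3), left 1 to (4,2), up 1 to (3,2) — 5 moves in all.
Check: all required cells visited; 5 ≤ 5 moves.

(2,2) -> (2,3) -> (3,3) -> (4,3) -> (4,2) -> (3,2)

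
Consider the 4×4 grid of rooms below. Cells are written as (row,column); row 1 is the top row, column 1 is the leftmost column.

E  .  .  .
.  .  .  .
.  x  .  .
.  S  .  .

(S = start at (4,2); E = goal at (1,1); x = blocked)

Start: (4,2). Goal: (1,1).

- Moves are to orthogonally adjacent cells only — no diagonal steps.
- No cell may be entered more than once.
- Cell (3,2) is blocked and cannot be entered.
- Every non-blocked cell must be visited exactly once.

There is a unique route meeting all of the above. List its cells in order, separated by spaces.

Need to visit all 15 open cells exactly once, starting at (4,2) and ending at (1,1).
Cell (3,1) has only two open neighbours ((2,1) and (4,1)), so the path must pass straight through it: one of those is the cell it's entered from and the other is where it exits.
Route from (4,2): left 1 to (4,1), up 2 to (2,1), right 2 to (2,3), down 2 to (4,3), right 1 to (4,4), up 3 to (1,4), left 3 to (1,1) — 14 moves in all.
Check: all 15 open cells covered.

(4,2) (4,1) (3,1) (2,1) (2,2) (2,3) (3,3) (4,3) (4,4) (3,4) (2,4) (1,4) (1,3) (1,2) (1,1)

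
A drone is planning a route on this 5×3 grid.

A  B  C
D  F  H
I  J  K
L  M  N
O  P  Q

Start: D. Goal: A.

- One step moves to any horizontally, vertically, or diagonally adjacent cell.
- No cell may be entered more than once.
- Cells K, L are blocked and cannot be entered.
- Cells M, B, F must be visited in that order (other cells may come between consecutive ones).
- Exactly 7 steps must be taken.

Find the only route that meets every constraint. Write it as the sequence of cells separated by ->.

The waypoints must appear in the order M, B, F, with no cell reused.
Route from D: down to I, down-right to M, up to J, up-right to H, up-left to B, down to F, up-left to A — 7 moves in all.
Check: order respected (M at step 2, B at step 5, F at step 6); 7 moves as required.

D -> I -> M -> J -> H -> B -> F -> A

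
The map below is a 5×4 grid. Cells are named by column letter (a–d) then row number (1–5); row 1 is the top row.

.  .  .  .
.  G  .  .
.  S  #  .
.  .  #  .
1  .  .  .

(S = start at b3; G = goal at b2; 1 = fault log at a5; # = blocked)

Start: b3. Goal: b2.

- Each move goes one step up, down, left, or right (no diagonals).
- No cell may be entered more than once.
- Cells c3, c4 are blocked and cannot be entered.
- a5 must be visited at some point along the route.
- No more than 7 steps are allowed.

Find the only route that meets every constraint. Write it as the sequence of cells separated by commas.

The 7-move cap with required stops at a5 leaves no slack for detours.
Route from b3: 2× down (reaching b5), left to a5, 3× up (reaching a2), right to b2 — 7 moves in all.
Check: all required cells visited; 7 ≤ 7 moves.

b3, b4, b5, a5, a4, a3, a2, b2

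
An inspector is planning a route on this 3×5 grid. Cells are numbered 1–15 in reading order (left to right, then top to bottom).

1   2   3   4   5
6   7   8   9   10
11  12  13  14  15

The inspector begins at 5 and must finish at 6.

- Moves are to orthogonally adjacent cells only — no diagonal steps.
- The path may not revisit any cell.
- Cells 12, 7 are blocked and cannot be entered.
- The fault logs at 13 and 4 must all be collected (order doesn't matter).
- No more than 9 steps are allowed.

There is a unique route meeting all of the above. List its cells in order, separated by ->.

5 -> 4 -> 9 -> 14 -> 13 -> 8 -> 3 -> 2 -> 1 -> 6

The budget equals the shortest possible length, so every move has to be on a shortest route through the required cells.
Route from 5: left to 4, 2× down (reaching 14), left to 13, 2× up (reaching 3), 2× left (reaching 1), down to 6 — 9 moves in all.
Check: all required cells visited; 9 ≤ 9 moves.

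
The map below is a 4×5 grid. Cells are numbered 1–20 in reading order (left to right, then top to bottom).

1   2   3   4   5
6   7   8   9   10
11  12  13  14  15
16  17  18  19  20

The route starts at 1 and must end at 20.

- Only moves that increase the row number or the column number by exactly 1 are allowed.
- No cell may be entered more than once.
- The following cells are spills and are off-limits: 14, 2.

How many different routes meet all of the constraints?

7

A right/down-only route from 1 to 20 makes exactly 3 down-moves and 4 right-moves in some order.
With no other constraints that would be C(7,3) = 35 routes.
Subtract routes through each blocked cell (inclusion–exclusion for overlaps): − through 2: 20 − through 14: 20 + through 2&14: 12 → 7.
That gives 7 routes.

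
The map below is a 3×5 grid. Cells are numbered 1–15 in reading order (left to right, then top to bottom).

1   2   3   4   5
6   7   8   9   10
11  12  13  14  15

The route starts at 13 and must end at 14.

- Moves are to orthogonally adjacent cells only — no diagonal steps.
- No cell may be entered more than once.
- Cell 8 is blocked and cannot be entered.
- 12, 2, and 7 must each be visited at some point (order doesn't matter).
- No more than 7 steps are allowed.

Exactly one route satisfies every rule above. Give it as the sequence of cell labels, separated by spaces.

Any route must reach 12, 2, and 7 and still end at 14 within 7 moves, so the order of the required stops is forced.
Route from 13: left 1 to 12, up 2 to 2, right 2 to 4, down 2 to 14 — 7 moves in all.
Check: all required cells visited; 7 ≤ 7 moves.

13 12 7 2 3 4 9 14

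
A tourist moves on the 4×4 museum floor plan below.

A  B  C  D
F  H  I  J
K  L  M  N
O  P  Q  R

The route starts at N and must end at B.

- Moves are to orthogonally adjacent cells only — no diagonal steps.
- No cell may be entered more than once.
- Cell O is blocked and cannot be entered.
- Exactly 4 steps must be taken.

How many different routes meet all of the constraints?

Need simple routes of exactly 4 moves from N to B (Manhattan distance 4, so 0 moves are spent on a detour and 0 undoing it).
Enumerating: N J D C B | N J I C B | N J I H B | N M I C B | N M I H B | N M L H B.
That gives 6 routes.

6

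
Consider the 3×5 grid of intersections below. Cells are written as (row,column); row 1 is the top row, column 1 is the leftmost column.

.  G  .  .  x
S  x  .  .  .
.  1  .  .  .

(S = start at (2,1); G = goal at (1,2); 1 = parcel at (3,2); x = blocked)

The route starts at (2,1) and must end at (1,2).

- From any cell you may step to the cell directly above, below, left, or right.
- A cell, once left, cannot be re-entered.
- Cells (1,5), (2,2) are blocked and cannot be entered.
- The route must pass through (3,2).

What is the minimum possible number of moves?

6

Any route passes through (3,2) somewhere between (2,1) and (1,2). Summing Manhattan distances along the two legs ((2,1) → (3,2) → (1,2)) gives a lower bound of 2 + 2 = 4 moves.
That bound ignores the blocked cells. Measuring each leg by the fewest moves that actually steer around them ((2,1)→(3,2): 2; (3,2)→(1,2): 4) raises the lower bound to 6.
A route of 6 moves exists: (2,1) → (3,1) → (3,2) → (3,3) → (2,3) → (1,3) → (1,2).
Since 6 matches that lower bound, it is optimal.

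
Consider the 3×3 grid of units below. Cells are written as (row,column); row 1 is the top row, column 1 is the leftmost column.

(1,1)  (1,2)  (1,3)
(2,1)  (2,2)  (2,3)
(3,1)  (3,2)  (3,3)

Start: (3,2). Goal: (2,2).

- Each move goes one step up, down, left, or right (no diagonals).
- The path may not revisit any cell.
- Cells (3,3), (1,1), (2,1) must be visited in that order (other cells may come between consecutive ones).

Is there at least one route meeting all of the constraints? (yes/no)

yes

One route that works: (3,2) → (3,3) → (2,3) → (1,3) → (1,2) → (1,1) → (2,1) → (2,2).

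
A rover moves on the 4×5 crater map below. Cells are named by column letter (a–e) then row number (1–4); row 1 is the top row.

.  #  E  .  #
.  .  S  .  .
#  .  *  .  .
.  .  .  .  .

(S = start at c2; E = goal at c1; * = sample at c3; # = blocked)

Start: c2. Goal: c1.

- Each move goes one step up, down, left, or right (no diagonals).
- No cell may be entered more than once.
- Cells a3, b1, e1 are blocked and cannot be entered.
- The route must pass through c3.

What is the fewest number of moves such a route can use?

5

Any route passes through c3 somewhere between c2 and c1. Summing Manhattan distances along the two legs (c2 → c3 → c1) gives a lower bound of 1 + 2 = 3 moves.
The shortest route satisfying every rule uses 5 moves: c2 → c3 → d3 → d2 → d1 → c1.
The no-revisit rule (legs can't share cells) pushes the minimum above the 3-move bound; an exhaustive check rules out every length from 3 to 4, leaving 5 as the minimum.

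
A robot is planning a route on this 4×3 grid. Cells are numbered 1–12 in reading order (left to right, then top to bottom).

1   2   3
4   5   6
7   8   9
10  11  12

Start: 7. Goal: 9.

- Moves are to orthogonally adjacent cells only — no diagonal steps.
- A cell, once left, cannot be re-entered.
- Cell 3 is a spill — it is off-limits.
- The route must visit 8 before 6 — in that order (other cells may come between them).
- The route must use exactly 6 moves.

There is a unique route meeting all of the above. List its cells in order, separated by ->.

7 -> 10 -> 11 -> 8 -> 5 -> 6 -> 9

The waypoints must appear in the order 8, 6, with no cell reused.
Route from 7: down to 10, right to 11, 2× up (reaching 5), right to 6, down to 9 — 6 moves in all.
Check: order respected (8 at step 3, 6 at step 5); 6 moves as required.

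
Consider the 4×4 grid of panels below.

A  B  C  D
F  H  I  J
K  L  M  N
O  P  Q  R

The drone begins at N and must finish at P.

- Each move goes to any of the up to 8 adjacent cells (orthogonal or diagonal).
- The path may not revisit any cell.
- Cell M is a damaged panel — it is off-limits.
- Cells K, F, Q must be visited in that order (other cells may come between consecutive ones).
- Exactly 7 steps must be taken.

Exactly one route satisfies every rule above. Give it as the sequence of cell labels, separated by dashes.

N - I - H - K - F - L - Q - P

The waypoints must appear in the order K, F, Q, with no cell reused.
Route from N: up-left to I, left to H, down-left to K, up to F, 2× down-right (reaching Q), left to P — 7 moves in all.
Check: order respected (K at step 3, F at step 4, Q at step 6); 7 moves as required.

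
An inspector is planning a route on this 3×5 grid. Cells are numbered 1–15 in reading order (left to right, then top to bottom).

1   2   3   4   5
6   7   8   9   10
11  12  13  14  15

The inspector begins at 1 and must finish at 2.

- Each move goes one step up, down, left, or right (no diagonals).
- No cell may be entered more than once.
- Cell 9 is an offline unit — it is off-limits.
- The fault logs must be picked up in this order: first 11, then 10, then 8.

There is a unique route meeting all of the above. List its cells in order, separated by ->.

1 -> 6 -> 11 -> 12 -> 13 -> 14 -> 15 -> 10 -> 5 -> 4 -> 3 -> 8 -> 7 -> 2

The waypoints must appear in the order 11, 10, 8, with no cell reused.
Route from 1: 2× down (reaching 11), 4× right (reaching 15), 2× up (reaching 5), 2× left (reaching 3), down to 8, left to 7, up to 2 — 13 moves in all.
Check: order respected (11 at step 2, 10 at step 7, 8 at step 11).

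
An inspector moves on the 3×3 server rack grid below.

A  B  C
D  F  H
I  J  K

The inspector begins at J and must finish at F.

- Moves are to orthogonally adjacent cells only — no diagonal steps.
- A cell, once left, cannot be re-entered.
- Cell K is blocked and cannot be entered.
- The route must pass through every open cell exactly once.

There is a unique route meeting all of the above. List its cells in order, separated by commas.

J, I, D, A, B, C, H, F

Need to visit all 8 open cells exactly once, starting at J and ending at F.
Route from J: left 1 to I, up 2 to A, right 2 to C, down 1 to H, left 1 to F — 7 moves in all.
Check: all 8 open cells covered.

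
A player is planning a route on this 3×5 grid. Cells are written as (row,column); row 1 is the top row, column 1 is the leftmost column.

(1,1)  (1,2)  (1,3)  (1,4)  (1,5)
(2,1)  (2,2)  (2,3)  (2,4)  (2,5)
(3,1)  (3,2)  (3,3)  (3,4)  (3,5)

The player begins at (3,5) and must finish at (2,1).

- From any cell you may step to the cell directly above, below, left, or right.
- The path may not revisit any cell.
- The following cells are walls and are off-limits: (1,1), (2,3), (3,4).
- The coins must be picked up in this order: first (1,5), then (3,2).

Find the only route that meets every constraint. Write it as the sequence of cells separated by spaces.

(3,5) (2,5) (1,5) (1,4) (1,3) (1,2) (2,2) (3,2) (3,1) (2,1)

The waypoints must appear in the order (1,5), (3,2), with no cell reused.
Route from (3,5): 2× up (reaching (1,5)), 3× left (reaching (1,2)), 2× down (reaching (3,2)), left to (3,1), up to (2,1) — 9 moves in all.
Check: order respected ((1,5) at step 2, (3,2) at step 7).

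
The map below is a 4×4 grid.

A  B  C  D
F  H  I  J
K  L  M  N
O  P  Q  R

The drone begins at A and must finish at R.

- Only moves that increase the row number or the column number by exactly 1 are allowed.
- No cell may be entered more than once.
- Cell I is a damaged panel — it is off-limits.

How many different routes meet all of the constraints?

11

A right/down-only route from A to R makes exactly 3 down-moves and 3 right-moves in some order.
With no other constraints that would be C(6,3) = 20 routes.
Subtract routes through each blocked cell (inclusion–exclusion for overlaps): − through I: 9 → 11.
That gives 11 routes.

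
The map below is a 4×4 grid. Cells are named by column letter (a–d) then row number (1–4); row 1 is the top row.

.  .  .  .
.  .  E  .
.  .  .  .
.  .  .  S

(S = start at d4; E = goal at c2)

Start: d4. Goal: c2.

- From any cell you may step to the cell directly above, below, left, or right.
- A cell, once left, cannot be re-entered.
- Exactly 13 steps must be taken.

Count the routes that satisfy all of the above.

Need simple routes of exactly 13 moves from d4 to c2 (Manhattan distance 3, so 5 moves are spent on a detour and 5 undoing it).
Branch systematically from the start, pruning whenever the remaining move budget drops below the Manhattan distance to c2 or differs from it in parity. Grouping the completions by first move — via d3: 18; via c4: 14 — and summing: 18 + 14 = 32.
That gives 32 routes.

32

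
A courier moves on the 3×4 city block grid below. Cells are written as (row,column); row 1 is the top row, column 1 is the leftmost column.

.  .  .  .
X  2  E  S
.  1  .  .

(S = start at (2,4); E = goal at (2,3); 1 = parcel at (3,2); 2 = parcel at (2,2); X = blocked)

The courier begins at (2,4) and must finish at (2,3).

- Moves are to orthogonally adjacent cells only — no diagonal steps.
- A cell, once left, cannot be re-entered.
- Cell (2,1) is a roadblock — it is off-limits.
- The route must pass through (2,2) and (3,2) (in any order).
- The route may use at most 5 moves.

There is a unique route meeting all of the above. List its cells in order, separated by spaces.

Any route must reach (2,2) and (3,2) and still end at (2,3) within 5 moves, so the order of the required stops is forced.
Route from (2,4): down to (3,4), 2× left (reaching (3,2)), up to (2,2), right to (2,3) — 5 moves in all.
Check: all required cells visited; 5 ≤ 5 moves.

(2,4) (3,4) (3,3) (3,2) (2,2) (2,3)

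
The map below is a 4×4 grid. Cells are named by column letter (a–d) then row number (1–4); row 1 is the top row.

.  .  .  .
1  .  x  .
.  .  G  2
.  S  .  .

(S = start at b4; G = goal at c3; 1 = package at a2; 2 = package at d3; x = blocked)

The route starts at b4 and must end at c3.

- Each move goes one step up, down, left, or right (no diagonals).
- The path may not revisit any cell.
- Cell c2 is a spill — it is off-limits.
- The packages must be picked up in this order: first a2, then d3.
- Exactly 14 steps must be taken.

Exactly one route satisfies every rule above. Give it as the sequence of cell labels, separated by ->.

b4 -> a4 -> a3 -> b3 -> b2 -> a2 -> a1 -> b1 -> c1 -> d1 -> d2 -> d3 -> d4 -> c4 -> c3

The waypoints must appear in the order a2, d3, with no cell reused.
Route from b4: left 1 to a4, up 1 to a3, right 1 to b3, up 1 to b2, left 1 to a2, up 1 to a1, right 3 to d1, down 3 to d4, left 1 to c4, up 1 to c3 — 14 moves in all.
Check: order respected (1 at step 5, 2 at step 11); 14 moves as required.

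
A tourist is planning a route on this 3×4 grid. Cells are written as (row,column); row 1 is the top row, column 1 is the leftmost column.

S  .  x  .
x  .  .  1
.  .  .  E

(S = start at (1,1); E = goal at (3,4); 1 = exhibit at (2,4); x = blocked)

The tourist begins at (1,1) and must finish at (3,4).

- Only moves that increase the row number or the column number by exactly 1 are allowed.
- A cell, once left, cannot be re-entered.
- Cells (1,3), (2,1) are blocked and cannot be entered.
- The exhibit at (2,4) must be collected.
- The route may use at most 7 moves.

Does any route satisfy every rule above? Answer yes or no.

One route that works: (1,1) → (1,2) → (2,2) → (2,3) → (2,4) → (3,4).

yes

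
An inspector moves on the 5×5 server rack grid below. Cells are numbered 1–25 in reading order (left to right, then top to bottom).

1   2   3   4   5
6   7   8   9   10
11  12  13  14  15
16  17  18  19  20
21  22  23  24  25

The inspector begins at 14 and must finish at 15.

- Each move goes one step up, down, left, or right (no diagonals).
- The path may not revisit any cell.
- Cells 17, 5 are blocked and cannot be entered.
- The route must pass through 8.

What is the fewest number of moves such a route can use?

Any route passes through 8 somewhere between 14 and 15. Summing Manhattan distances along the two legs (14 → 8 → 15) gives a lower bound of 2 + 3 = 5 moves.
A route of 5 moves achieves this: 14 → 13 → 8 → 9 → 10 → 15.
Since 5 matches the lower bound, it is optimal.

5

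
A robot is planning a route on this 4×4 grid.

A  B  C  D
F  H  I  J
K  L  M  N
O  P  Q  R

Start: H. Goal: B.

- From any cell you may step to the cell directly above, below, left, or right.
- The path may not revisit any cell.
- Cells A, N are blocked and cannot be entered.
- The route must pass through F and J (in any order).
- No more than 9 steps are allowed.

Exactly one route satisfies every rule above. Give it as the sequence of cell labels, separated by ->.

H -> F -> K -> L -> M -> I -> J -> D -> C -> B

The budget equals the shortest possible length, so every move has to be on a shortest route through the required cells.
Route from H: left 1 to F, down 1 to K, right 2 to M, up 1 to I, right 1 to J, up 1 to D, left 2 to B — 9 moves in all.
Check: all required cells visited; 9 ≤ 9 moves.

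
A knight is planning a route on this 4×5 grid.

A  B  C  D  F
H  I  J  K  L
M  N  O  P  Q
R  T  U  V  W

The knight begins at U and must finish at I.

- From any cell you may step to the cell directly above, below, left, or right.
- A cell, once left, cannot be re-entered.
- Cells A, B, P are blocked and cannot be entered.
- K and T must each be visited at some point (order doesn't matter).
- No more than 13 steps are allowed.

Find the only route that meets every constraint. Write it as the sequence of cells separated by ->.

U -> V -> W -> Q -> L -> K -> J -> O -> N -> T -> R -> M -> H -> I

The budget equals the shortest possible length, so every move has to be on a shortest route through the required cells.
Route from U: right 2 to W, up 2 to L, left 2 to J, down 1 to O, left 1 to N, down 1 to T, left 1 to R, up 2 to H, right 1 to I — 13 moves in all.
Check: all required cells visited; 13 ≤ 13 moves.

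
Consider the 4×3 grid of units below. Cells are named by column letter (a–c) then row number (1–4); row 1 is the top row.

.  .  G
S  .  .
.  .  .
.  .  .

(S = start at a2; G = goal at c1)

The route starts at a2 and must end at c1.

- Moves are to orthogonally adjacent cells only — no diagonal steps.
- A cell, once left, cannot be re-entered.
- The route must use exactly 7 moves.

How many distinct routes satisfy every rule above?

8

Need simple routes of exactly 7 moves from a2 to c1 (Manhattan distance 3, so 2 moves are spent on a detour and 2 undoing it).
Enumerating: a2 a1 b1 b2 b3 c3 c2 c1 | a2 a3 a4 b4 b3 b2 b1 c1 | a2 a3 a4 b4 b3 b2 c2 c1 | a2 a3 a4 b4 b3 c3 c2 c1 | a2 a3 a4 b4 c4 c3 c2 c1 | a2 a3 b3 b4 c4 c3 c2 c1 | a2 a3 b3 c3 c2 b2 b1 c1 | a2 b2 b3 b4 c4 c3 c2 c1.
That gives 8 routes.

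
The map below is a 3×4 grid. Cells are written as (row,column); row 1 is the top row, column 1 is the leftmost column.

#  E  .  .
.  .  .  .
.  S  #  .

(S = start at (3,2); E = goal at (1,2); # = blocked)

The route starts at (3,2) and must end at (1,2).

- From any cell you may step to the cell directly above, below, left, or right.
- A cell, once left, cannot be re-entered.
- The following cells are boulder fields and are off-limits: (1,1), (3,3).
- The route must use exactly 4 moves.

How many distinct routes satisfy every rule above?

Need simple routes of exactly 4 moves from (3,2) to (1,2) (Manhattan distance 2, so 1 moves are spent on a detour and 1 undoing it).
Enumerating: (3,2) (2,2) (2,3) (1,3) (1,2) | (3,2) (3,1) (2,1) (2,2) (1,2).
That gives 2 routes.

2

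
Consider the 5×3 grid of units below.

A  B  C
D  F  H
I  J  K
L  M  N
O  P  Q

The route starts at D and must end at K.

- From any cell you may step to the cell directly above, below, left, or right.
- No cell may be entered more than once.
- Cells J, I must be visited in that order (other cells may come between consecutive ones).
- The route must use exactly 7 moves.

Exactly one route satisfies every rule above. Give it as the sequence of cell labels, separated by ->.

The waypoints must appear in the order J, I, with no cell reused.
Route from D: right 1 to F, down 1 to J, left 1 to I, down 1 to L, right 2 to N, up 1 to K — 7 moves in all.
Check: order respected (J at step 2, I at step 3); 7 moves as required.

D -> F -> J -> I -> L -> M -> N -> K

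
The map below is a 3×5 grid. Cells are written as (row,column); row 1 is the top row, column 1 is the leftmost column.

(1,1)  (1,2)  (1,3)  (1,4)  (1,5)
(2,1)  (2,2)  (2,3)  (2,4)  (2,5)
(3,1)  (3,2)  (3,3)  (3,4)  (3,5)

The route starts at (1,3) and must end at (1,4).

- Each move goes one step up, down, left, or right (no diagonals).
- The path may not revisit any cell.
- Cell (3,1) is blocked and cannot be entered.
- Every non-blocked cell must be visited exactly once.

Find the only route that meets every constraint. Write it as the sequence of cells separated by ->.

Need to visit all 14 open cells exactly once, starting at (1,3) and ending at (1,4).
Cell (3,2) has only two open neighbours ((2,2) and (3,3)), so the path must pass straight through it: one of those is the cell it's entered from and the other is where it exits.
Route from (1,3): 2× left (reaching (1,1)), down to (2,1), right to (2,2), down to (3,2), right to (3,3), up to (2,3), right to (2,4), down to (3,4), right to (3,5), 2× up (reaching (1,5)), left to (1,4) — 13 moves in all.
Check: all 14 open cells covered.

(1,3) -> (1,2) -> (1,1) -> (2,1) -> (2,2) -> (3,2) -> (3,3) -> (2,3) -> (2,4) -> (3,4) -> (3,5) -> (2,5) -> (1,5) -> (1,4)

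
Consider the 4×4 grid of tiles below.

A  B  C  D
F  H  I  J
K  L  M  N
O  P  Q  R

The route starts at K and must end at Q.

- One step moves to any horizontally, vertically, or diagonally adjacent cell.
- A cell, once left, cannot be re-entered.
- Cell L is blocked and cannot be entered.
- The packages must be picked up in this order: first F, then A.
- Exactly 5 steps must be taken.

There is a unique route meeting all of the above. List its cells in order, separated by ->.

The waypoints must appear in the order F, A, with no cell reused.
Route from K: up 2 to A, down-right 2 to M, down 1 to Q — 5 moves in all.
Check: order respected (F at step 1, A at step 2); 5 moves as required.

K -> F -> A -> H -> M -> Q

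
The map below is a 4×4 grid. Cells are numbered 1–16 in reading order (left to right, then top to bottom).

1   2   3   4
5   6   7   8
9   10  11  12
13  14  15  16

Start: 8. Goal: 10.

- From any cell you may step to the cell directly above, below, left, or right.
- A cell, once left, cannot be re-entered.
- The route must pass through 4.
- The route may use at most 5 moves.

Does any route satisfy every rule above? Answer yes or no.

yes

One route that works: 8 → 4 → 3 → 7 → 11 → 10.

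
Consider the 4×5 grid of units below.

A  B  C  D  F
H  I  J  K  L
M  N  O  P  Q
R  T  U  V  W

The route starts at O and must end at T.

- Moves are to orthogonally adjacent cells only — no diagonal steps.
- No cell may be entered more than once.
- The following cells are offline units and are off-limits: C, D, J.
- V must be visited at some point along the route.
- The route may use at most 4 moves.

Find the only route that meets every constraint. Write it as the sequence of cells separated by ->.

The 4-move cap with required stops at V leaves no slack for detours.
Route from O: right 1 to P, down 1 to V, left 2 to T — 4 moves in all.
Check: all required cells visited; 4 ≤ 4 moves.

O -> P -> V -> U -> T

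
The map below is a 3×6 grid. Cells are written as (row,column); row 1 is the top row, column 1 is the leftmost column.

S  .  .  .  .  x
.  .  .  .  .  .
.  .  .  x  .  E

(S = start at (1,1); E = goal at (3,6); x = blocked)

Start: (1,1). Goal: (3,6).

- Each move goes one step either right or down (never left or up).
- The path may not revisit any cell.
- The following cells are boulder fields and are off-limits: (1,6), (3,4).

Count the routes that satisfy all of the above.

A right/down-only route from (1,1) to (3,6) makes exactly 2 down-moves and 5 right-moves in some order.
With no other constraints that would be C(7,2) = 21 routes.
Subtract routes through each blocked cell (inclusion–exclusion for overlaps): − through (1,6): 1 − through (3,4): 10 → 10.
That gives 10 routes.

10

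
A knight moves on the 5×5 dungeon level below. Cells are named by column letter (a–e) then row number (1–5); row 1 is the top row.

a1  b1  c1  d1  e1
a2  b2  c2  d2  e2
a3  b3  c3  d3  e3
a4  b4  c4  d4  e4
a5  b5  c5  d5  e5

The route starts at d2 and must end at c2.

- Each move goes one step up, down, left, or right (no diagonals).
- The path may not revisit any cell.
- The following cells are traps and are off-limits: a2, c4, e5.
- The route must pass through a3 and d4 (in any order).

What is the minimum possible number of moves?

Any route passes through a3 and d4 in some order between d2 and c2. Summing Manhattan distances along each leg and taking the cheapest ordering (d2 → d4 → a3 → c2) gives a lower bound of 2 + 4 + 3 = 9 moves.
The shortest route satisfying every rule uses 11 moves: d2 → d3 → d4 → d5 → c5 → b5 → b4 → a4 → a3 → b3 → b2 → c2.
The no-revisit rule (legs can't share cells) pushes the minimum above the 9-move bound; an exhaustive check rules out every length from 9 to 10, leaving 11 as the minimum.

11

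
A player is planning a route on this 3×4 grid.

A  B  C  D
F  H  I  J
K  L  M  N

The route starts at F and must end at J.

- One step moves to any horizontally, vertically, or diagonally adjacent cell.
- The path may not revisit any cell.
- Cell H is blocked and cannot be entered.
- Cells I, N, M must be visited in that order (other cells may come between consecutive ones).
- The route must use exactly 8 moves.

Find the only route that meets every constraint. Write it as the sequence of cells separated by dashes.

The waypoints must appear in the order I, N, M, with no cell reused.
Route from F: up 1 to A, right 3 to D, down-left 1 to I, down-right 1 to N, left 1 to M, up-right 1 to J — 8 moves in all.
Check: order respected (I at step 5, N at step 6, M at step 7); 8 moves as required.

F - A - B - C - D - I - N - M - J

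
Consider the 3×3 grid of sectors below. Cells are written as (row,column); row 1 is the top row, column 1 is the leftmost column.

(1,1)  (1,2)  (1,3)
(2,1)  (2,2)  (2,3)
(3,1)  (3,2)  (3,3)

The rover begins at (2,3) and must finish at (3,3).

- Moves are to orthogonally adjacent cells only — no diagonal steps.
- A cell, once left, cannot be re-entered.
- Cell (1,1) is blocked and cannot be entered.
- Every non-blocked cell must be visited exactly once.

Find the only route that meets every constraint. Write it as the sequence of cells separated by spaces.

(2,3) (1,3) (1,2) (2,2) (2,1) (3,1) (3,2) (3,3)

Need to visit all 8 open cells exactly once, starting at (2,3) and ending at (3,3).
Cell (3,1) has only two open neighbours ((2,1) and (3,2)), so the path must pass straight through it: one of those is the cell it's entered from and the other is where it exits.
Route from (2,3): up to (1,3), left to (1,2), down to (2,2), left to (2,1), down to (3,1), 2× right (reaching (3,3)) — 7 moves in all.
Check: all 8 open cells covered.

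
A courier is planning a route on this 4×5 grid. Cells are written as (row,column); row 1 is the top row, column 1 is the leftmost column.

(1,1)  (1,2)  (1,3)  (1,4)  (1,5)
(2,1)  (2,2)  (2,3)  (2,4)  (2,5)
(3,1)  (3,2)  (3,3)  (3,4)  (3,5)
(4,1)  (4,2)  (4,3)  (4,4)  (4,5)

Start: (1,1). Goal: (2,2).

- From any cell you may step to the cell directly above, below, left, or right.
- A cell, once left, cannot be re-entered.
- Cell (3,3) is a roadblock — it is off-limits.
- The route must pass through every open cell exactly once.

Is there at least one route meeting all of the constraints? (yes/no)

Colour the cells like a checkerboard: each orthogonal step flips colour, so a Hamiltonian route alternates colours. Here there are 9 cells of one colour and 10 of the other, with start on the same colour as the goal — the counts and endpoints can't be arranged into an alternating sequence of length 19, so no Hamiltonian route exists.

no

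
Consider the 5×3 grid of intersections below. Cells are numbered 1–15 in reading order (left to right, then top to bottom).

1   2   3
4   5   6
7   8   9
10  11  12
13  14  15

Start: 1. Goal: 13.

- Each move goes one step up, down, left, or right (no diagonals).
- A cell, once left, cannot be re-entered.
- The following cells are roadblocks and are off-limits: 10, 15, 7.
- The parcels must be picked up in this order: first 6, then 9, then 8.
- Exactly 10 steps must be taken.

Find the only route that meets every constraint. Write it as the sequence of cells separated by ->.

1 -> 4 -> 5 -> 2 -> 3 -> 6 -> 9 -> 8 -> 11 -> 14 -> 13

The waypoints must appear in the order 6, 9, 8, with no cell reused.
Route from 1: down 1 to 4, right 1 to 5, up 1 to 2, right 1 to 3, down 2 to 9, left 1 to 8, down 2 to 14, left 1 to 13 — 10 moves in all.
Check: order respected (6 at step 5, 9 at step 6, 8 at step 7); 10 moves as required.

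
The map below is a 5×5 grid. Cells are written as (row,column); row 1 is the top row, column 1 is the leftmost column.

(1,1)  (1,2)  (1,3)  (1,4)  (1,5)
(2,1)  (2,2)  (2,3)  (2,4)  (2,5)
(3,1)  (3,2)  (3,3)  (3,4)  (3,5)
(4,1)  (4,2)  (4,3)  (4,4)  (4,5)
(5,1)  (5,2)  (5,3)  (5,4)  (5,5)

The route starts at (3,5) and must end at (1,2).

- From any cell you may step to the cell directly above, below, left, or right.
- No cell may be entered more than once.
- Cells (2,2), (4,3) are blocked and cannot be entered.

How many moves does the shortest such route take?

5

The Manhattan distance from (3,5) to (1,2) is |3−1| + |5−2| = 5, so at least 5 moves are needed.
A route of 5 moves achieves this: (3,5) → (2,5) → (1,5) → (1,4) → (1,3) → (1,2).
Since 5 matches the lower bound, it is optimal.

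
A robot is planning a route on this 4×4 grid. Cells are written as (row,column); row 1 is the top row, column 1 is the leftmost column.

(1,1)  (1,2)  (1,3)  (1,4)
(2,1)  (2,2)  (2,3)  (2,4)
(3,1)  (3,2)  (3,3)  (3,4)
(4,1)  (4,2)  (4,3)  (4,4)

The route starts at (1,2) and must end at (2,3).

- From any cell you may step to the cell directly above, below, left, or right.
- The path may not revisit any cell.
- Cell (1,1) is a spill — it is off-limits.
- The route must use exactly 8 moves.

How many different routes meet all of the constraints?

Need simple routes of exactly 8 moves from (1,2) to (2,3) (Manhattan distance 2, so 3 moves are spent on a detour and 3 undoing it).
Branch systematically from the start, pruning whenever the remaining move budget drops below the Manhattan distance to (2,3) or differs from it in parity. Grouping the completions by first move — via (2,2): 10; via (1,3): 2 — and summing: 10 + 2 = 12.
That gives 12 routes.

12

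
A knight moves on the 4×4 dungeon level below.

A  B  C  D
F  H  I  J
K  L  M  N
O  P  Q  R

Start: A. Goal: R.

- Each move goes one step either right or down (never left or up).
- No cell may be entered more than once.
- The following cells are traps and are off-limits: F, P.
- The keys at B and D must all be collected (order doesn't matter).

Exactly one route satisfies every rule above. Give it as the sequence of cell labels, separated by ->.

Moves only go right or down, so the column and row indices never decrease.
Route from A: right 3 to D, down 3 to R — 6 moves in all.
Check: all required cells visited.

A -> B -> C -> D -> J -> N -> R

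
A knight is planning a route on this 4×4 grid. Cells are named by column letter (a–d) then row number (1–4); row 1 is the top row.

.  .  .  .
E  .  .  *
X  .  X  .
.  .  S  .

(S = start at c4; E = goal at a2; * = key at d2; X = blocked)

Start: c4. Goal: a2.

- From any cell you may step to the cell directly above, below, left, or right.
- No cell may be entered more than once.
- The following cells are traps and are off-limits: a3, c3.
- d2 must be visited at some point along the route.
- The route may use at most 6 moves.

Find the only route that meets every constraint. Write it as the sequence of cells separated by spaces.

The budget equals the shortest possible length, so every move has to be on a shortest route through the required cells.
Route from c4: right to d4, 2× up (reaching d2), 3× left (reaching a2) — 6 moves in all.
Check: all required cells visited; 6 ≤ 6 moves.

c4 d4 d3 d2 c2 b2 a2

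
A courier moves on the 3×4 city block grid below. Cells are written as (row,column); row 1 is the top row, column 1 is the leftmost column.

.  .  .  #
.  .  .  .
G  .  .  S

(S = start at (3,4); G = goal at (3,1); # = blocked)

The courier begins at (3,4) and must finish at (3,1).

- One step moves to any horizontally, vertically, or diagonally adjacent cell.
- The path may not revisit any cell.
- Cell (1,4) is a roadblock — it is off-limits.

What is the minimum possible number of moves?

With diagonal moves allowed, the Chebyshev distance max(|Δrow|,|Δcol|) from (3,4) to (3,1) is 3, so at least 3 moves are needed.
A route of 3 moves achieves this: (3,4) → (2,3) → (2,2) → (3,1).
Since 3 matches the lower bound, it is optimal.

3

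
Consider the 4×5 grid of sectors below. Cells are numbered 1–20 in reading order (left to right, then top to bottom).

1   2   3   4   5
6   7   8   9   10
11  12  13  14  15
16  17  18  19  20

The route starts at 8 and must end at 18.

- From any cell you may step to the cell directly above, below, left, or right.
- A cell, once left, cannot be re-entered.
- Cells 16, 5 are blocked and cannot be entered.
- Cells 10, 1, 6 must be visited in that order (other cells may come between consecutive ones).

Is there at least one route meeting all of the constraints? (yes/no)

yes

One route that works: 8 → 13 → 14 → 15 → 10 → 9 → 4 → 3 → 2 → 1 → 6 → 11 → 12 → 17 → 18.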